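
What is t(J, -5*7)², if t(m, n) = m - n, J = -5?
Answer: 900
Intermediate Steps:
t(J, -5*7)² = (-5 - (-5)*7)² = (-5 - 1*(-35))² = (-5 + 35)² = 30² = 900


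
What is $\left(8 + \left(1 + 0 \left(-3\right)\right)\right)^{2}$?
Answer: $81$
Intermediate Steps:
$\left(8 + \left(1 + 0 \left(-3\right)\right)\right)^{2} = \left(8 + \left(1 + 0\right)\right)^{2} = \left(8 + 1\right)^{2} = 9^{2} = 81$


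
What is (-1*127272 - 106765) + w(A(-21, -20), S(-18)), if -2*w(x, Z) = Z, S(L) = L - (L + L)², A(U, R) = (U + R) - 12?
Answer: -233380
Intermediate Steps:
A(U, R) = -12 + R + U (A(U, R) = (R + U) - 12 = -12 + R + U)
S(L) = L - 4*L² (S(L) = L - (2*L)² = L - 4*L²)
w(x, Z) = -Z/2
(-1*127272 - 106765) + w(A(-21, -20), S(-18)) = (-1*127272 - 106765) - (-9)*(1 - 4*(-18)) = (-127272 - 106765) - (-9)*(1 + 72) = -234037 - (-9)*73 = -234037 - ½*(-1314) = -234037 + 657 = -233380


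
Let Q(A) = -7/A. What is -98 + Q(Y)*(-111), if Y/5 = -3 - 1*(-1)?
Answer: -1757/10 ≈ -175.70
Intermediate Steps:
Y = -10 (Y = 5*(-3 - 1*(-1)) = 5*(-3 + 1) = 5*(-2) = -10)
-98 + Q(Y)*(-111) = -98 - 7/(-10)*(-111) = -98 - 7*(-1/10)*(-111) = -98 + (7/10)*(-111) = -98 - 777/10 = -1757/10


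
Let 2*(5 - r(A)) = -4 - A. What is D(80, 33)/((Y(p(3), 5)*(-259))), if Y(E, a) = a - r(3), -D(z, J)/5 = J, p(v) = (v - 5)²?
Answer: -330/1813 ≈ -0.18202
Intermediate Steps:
p(v) = (-5 + v)²
D(z, J) = -5*J
r(A) = 7 + A/2 (r(A) = 5 - (-4 - A)/2 = 5 + (2 + A/2) = 7 + A/2)
Y(E, a) = -17/2 + a (Y(E, a) = a - (7 + (½)*3) = a - (7 + 3/2) = a - 1*17/2 = a - 17/2 = -17/2 + a)
D(80, 33)/((Y(p(3), 5)*(-259))) = (-5*33)/(((-17/2 + 5)*(-259))) = -165/((-7/2*(-259))) = -165/1813/2 = -165*2/1813 = -330/1813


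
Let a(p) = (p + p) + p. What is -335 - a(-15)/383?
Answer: -128260/383 ≈ -334.88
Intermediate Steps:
a(p) = 3*p (a(p) = 2*p + p = 3*p)
-335 - a(-15)/383 = -335 - 3*(-15)/383 = -335 - (-45)/383 = -335 - 1*(-45/383) = -335 + 45/383 = -128260/383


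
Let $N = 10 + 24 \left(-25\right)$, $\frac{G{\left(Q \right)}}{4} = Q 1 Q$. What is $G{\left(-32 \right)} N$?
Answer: $-2416640$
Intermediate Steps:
$G{\left(Q \right)} = 4 Q^{2}$ ($G{\left(Q \right)} = 4 Q 1 Q = 4 Q Q = 4 Q^{2}$)
$N = -590$ ($N = 10 - 600 = -590$)
$G{\left(-32 \right)} N = 4 \left(-32\right)^{2} \left(-590\right) = 4 \cdot 1024 \left(-590\right) = 4096 \left(-590\right) = -2416640$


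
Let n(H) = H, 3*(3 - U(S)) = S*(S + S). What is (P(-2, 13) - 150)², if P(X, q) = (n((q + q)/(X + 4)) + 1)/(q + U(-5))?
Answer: 29241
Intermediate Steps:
U(S) = 3 - 2*S²/3 (U(S) = 3 - S*(S + S)/3 = 3 - S*2*S/3 = 3 - 2*S²/3)
P(X, q) = (1 + 2*q/(4 + X))/(-41/3 + q) (P(X, q) = ((q + q)/(X + 4) + 1)/(q + (3 - ⅔*(-5)²)) = ((2*q)/(4 + X) + 1)/(q + (3 - ⅔*25)) = (2*q/(4 + X) + 1)/(q + (3 - 50/3)) = (1 + 2*q/(4 + X))/(q - 41/3) = (1 + 2*q/(4 + X))/(-41/3 + q))
(P(-2, 13) - 150)² = (3*(4 - 2 + 2*13)/((-41 + 3*13)*(4 - 2)) - 150)² = (3*(4 - 2 + 26)/((-41 + 39)*2) - 150)² = (3*(½)*28/(-2) - 150)² = (3*(-½)*(½)*28 - 150)² = (-21 - 150)² = (-171)² = 29241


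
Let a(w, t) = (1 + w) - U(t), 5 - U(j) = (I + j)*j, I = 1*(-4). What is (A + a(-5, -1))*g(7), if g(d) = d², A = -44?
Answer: -2352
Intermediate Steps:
I = -4
U(j) = 5 - j*(-4 + j) (U(j) = 5 - (-4 + j)*j = 5 - j*(-4 + j))
a(w, t) = -4 + w + t² - 4*t (a(w, t) = (1 + w) - (5 - t² + 4*t) = (1 + w) + (-5 + t² - 4*t) = -4 + w + t² - 4*t)
(A + a(-5, -1))*g(7) = (-44 + (-4 - 5 + (-1)² - 4*(-1)))*7² = (-44 + (-4 - 5 + 1 + 4))*49 = (-44 - 4)*49 = -48*49 = -2352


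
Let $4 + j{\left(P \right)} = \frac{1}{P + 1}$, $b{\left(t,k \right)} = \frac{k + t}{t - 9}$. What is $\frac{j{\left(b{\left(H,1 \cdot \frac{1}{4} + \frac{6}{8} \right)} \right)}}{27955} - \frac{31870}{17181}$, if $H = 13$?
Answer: $- \frac{890990756}{480294855} \approx -1.8551$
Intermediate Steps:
$b{\left(t,k \right)} = \frac{k + t}{-9 + t}$
$j{\left(P \right)} = -4 + \frac{1}{1 + P}$ ($j{\left(P \right)} = -4 + \frac{1}{P + 1} = -4 + \frac{1}{1 + P}$)
$\frac{j{\left(b{\left(H,1 \cdot \frac{1}{4} + \frac{6}{8} \right)} \right)}}{27955} - \frac{31870}{17181} = \frac{\frac{1}{1 + \frac{\left(1 \cdot \frac{1}{4} + \frac{6}{8}\right) + 13}{-9 + 13}} \left(-3 - 4 \frac{\left(1 \cdot \frac{1}{4} + \frac{6}{8}\right) + 13}{-9 + 13}\right)}{27955} - \frac{31870}{17181} = \frac{-3 - 4 \frac{\left(1 \cdot \frac{1}{4} + 6 \cdot \frac{1}{8}\right) + 13}{4}}{1 + \frac{\left(1 \cdot \frac{1}{4} + 6 \cdot \frac{1}{8}\right) + 13}{4}} \cdot \frac{1}{27955} - \frac{31870}{17181} = \frac{-3 - 4 \frac{\left(\frac{1}{4} + \frac{3}{4}\right) + 13}{4}}{1 + \frac{\left(\frac{1}{4} + \frac{3}{4}\right) + 13}{4}} \cdot \frac{1}{27955} - \frac{31870}{17181} = \frac{-3 - 4 \frac{1 + 13}{4}}{1 + \frac{1 + 13}{4}} \cdot \frac{1}{27955} - \frac{31870}{17181} = \frac{-3 - 4 \cdot \frac{1}{4} \cdot 14}{1 + \frac{1}{4} \cdot 14} \cdot \frac{1}{27955} - \frac{31870}{17181} = \frac{-3 - 14}{1 + \frac{7}{2}} \cdot \frac{1}{27955} - \frac{31870}{17181} = \frac{-3 - 14}{\frac{9}{2}} \cdot \frac{1}{27955} - \frac{31870}{17181} = \frac{2}{9} \left(-17\right) \frac{1}{27955} - \frac{31870}{17181} = \left(- \frac{34}{9}\right) \frac{1}{27955} - \frac{31870}{17181} = - \frac{34}{251595} - \frac{31870}{17181} = - \frac{890990756}{480294855}$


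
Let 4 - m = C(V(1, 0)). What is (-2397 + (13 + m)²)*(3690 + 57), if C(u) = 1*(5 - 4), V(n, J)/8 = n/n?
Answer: -8022327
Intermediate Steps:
V(n, J) = 8 (V(n, J) = 8*(n/n) = 8*1 = 8)
C(u) = 1 (C(u) = 1*1 = 1)
m = 3 (m = 4 - 1*1 = 4 - 1 = 3)
(-2397 + (13 + m)²)*(3690 + 57) = (-2397 + (13 + 3)²)*(3690 + 57) = (-2397 + 16²)*3747 = (-2397 + 256)*3747 = -2141*3747 = -8022327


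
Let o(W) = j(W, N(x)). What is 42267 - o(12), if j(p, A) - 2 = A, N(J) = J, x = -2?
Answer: 42267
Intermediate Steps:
j(p, A) = 2 + A
o(W) = 0 (o(W) = 2 - 2 = 0)
42267 - o(12) = 42267 - 1*0 = 42267 + 0 = 42267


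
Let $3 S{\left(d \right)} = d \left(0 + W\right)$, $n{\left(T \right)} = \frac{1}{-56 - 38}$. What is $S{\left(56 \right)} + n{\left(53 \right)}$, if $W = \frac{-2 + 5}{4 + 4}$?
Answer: $\frac{657}{94} \approx 6.9894$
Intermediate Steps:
$W = \frac{3}{8} \approx 0.375$
$n{\left(T \right)} = - \frac{1}{94}$ ($n{\left(T \right)} = \frac{1}{-94} = - \frac{1}{94}$)
$S{\left(d \right)} = \frac{d}{8}$ ($S{\left(d \right)} = \frac{d \left(0 + \frac{3}{8}\right)}{3} = \frac{d \frac{3}{8}}{3} = \frac{\frac{3}{8} d}{3} = \frac{d}{8}$)
$S{\left(56 \right)} + n{\left(53 \right)} = \frac{1}{8} \cdot 56 - \frac{1}{94} = 7 - \frac{1}{94} = \frac{657}{94}$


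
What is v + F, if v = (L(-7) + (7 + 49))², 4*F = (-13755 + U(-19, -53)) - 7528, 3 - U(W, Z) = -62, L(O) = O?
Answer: -5807/2 ≈ -2903.5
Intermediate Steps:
U(W, Z) = 65 (U(W, Z) = 3 - 1*(-62) = 3 + 62 = 65)
F = -10609/2 (F = ((-13755 + 65) - 7528)/4 = (-13690 - 7528)/4 = (¼)*(-21218) = -10609/2 ≈ -5304.5)
v = 2401 (v = (-7 + (7 + 49))² = (-7 + 56)² = 49² = 2401)
v + F = 2401 - 10609/2 = -5807/2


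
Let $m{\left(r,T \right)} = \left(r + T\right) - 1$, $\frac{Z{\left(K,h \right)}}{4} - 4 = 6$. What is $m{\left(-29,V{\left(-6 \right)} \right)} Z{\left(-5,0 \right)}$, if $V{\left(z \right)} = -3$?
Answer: $-1320$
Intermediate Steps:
$Z{\left(K,h \right)} = 40$ ($Z{\left(K,h \right)} = 16 + 4 \cdot 6 = 16 + 24 = 40$)
$m{\left(r,T \right)} = -1 + T + r$ ($m{\left(r,T \right)} = \left(T + r\right) - 1 = -1 + T + r$)
$m{\left(-29,V{\left(-6 \right)} \right)} Z{\left(-5,0 \right)} = \left(-1 - 3 - 29\right) 40 = \left(-33\right) 40 = -1320$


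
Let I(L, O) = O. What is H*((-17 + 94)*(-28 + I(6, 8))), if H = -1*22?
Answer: 33880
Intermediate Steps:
H = -22
H*((-17 + 94)*(-28 + I(6, 8))) = -22*(-17 + 94)*(-28 + 8) = -1694*(-20) = -22*(-1540) = 33880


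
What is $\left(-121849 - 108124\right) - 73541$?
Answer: $-303514$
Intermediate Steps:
$\left(-121849 - 108124\right) - 73541 = -229973 - 73541 = -303514$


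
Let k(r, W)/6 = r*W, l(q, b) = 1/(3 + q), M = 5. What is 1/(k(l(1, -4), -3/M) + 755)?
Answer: 10/7541 ≈ 0.0013261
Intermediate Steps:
k(r, W) = 6*W*r (k(r, W) = 6*(r*W) = 6*(W*r) = 6*W*r)
1/(k(l(1, -4), -3/M) + 755) = 1/(6*(-3/5)/(3 + 1) + 755) = 1/(6*(-3*1/5)/4 + 755) = 1/(6*(-3/5)*(1/4) + 755) = 1/(-9/10 + 755) = 1/(7541/10) = 10/7541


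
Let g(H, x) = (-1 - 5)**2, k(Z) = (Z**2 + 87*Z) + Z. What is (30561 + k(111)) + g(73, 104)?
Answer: 52686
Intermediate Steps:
k(Z) = Z**2 + 88*Z
g(H, x) = 36 (g(H, x) = (-6)**2 = 36)
(30561 + k(111)) + g(73, 104) = (30561 + 111*(88 + 111)) + 36 = (30561 + 111*199) + 36 = (30561 + 22089) + 36 = 52650 + 36 = 52686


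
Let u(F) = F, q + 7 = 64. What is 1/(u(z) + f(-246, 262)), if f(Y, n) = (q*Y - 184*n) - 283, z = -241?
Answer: -1/62754 ≈ -1.5935e-5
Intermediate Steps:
q = 57 (q = -7 + 64 = 57)
f(Y, n) = -283 - 184*n + 57*Y (f(Y, n) = (57*Y - 184*n) - 283 = (-184*n + 57*Y) - 283 = -283 - 184*n + 57*Y)
1/(u(z) + f(-246, 262)) = 1/(-241 + (-283 - 184*262 + 57*(-246))) = 1/(-241 + (-283 - 48208 - 14022)) = 1/(-241 - 62513) = 1/(-62754) = -1/62754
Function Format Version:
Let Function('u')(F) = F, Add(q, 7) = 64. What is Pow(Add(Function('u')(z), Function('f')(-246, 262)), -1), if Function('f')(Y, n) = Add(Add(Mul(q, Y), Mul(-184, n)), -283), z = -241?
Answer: Rational(-1, 62754) ≈ -1.5935e-5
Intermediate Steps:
q = 57 (q = Add(-7, 64) = 57)
Function('f')(Y, n) = Add(-283, Mul(-184, n), Mul(57, Y)) (Function('f')(Y, n) = Add(Add(Mul(57, Y), Mul(-184, n)), -283) = Add(Add(Mul(-184, n), Mul(57, Y)), -283) = Add(-283, Mul(-184, n), Mul(57, Y)))
Pow(Add(Function('u')(z), Function('f')(-246, 262)), -1) = Pow(Add(-241, Add(-283, Mul(-184, 262), Mul(57, -246))), -1) = Pow(Add(-241, Add(-283, -48208, -14022)), -1) = Pow(Add(-241, -62513), -1) = Pow(-62754, -1) = Rational(-1, 62754)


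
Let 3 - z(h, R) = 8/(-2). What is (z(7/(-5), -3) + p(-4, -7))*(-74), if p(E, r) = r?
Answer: 0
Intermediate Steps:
z(h, R) = 7 (z(h, R) = 3 - 8/(-2) = 3 - 8*(-1)/2 = 3 - 1*(-4) = 3 + 4 = 7)
(z(7/(-5), -3) + p(-4, -7))*(-74) = (7 - 7)*(-74) = 0*(-74) = 0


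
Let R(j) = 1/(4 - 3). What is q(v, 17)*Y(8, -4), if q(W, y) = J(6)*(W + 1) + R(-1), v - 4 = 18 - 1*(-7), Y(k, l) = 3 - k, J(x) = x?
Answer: -905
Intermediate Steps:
R(j) = 1 (R(j) = 1/1 = 1)
v = 29 (v = 4 + (18 - 1*(-7)) = 4 + (18 + 7) = 4 + 25 = 29)
q(W, y) = 7 + 6*W (q(W, y) = 6*(W + 1) + 1 = 6*(1 + W) + 1 = (6 + 6*W) + 1 = 7 + 6*W)
q(v, 17)*Y(8, -4) = (7 + 6*29)*(3 - 1*8) = (7 + 174)*(3 - 8) = 181*(-5) = -905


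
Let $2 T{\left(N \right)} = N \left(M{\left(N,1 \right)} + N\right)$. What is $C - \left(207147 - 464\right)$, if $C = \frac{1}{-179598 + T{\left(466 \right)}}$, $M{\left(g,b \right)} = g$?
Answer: $- \frac{7762600113}{37558} \approx -2.0668 \cdot 10^{5}$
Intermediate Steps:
$T{\left(N \right)} = N^{2}$ ($T{\left(N \right)} = \frac{N \left(N + N\right)}{2} = \frac{N 2 N}{2} = \frac{2 N^{2}}{2} = N^{2}$)
$C = \frac{1}{37558}$ ($C = \frac{1}{-179598 + 466^{2}} = \frac{1}{-179598 + 217156} = \frac{1}{37558} \approx 2.6625 \cdot 10^{-5}$)
$C - \left(207147 - 464\right) = \frac{1}{37558} - \left(207147 - 464\right) = \frac{1}{37558} - 206683 = - \frac{7762600113}{37558}$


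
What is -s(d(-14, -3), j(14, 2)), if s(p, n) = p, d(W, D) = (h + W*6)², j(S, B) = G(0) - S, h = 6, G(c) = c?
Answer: -6084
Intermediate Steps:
j(S, B) = -S (j(S, B) = 0 - S = -S)
d(W, D) = (6 + 6*W)² (d(W, D) = (6 + W*6)² = (6 + 6*W)²)
-s(d(-14, -3), j(14, 2)) = -36*(1 - 14)² = -36*(-13)² = -36*169 = -1*6084 = -6084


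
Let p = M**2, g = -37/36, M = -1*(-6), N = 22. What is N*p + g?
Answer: 28475/36 ≈ 790.97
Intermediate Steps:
M = 6
g = -37/36 (g = -37*1/36 = -37/36 ≈ -1.0278)
p = 36 (p = 6**2 = 36)
N*p + g = 22*36 - 37/36 = 792 - 37/36 = 28475/36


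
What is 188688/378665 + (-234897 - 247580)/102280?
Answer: -32679628913/7745971240 ≈ -4.2189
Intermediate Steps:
188688/378665 + (-234897 - 247580)/102280 = 188688*(1/378665) - 482477*1/102280 = 188688/378665 - 482477/102280 = -32679628913/7745971240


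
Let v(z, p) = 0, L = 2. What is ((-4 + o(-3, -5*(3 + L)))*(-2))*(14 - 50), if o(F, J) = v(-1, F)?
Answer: -288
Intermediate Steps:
o(F, J) = 0
((-4 + o(-3, -5*(3 + L)))*(-2))*(14 - 50) = ((-4 + 0)*(-2))*(14 - 50) = -4*(-2)*(-36) = 8*(-36) = -288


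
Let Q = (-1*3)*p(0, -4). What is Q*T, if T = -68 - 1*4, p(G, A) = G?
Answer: 0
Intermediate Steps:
Q = 0 (Q = -1*3*0 = -3*0 = 0)
T = -72 (T = -68 - 4 = -72)
Q*T = 0*(-72) = 0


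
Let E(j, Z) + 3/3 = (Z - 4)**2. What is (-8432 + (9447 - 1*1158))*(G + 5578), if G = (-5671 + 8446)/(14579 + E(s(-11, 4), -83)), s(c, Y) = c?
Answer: -17666039963/22147 ≈ -7.9767e+5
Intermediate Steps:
E(j, Z) = -1 + (-4 + Z)**2 (E(j, Z) = -1 + (Z - 4)**2 = -1 + (-4 + Z)**2)
G = 2775/22147 (G = (-5671 + 8446)/(14579 + (-1 + (-4 - 83)**2)) = 2775/(14579 + (-1 + (-87)**2)) = 2775/(14579 + (-1 + 7569)) = 2775/(14579 + 7568) = 2775/22147 ≈ 0.12530)
(-8432 + (9447 - 1*1158))*(G + 5578) = (-8432 + (9447 - 1*1158))*(2775/22147 + 5578) = (-8432 + (9447 - 1158))*(123538741/22147) = (-8432 + 8289)*(123538741/22147) = -143*123538741/22147 = -17666039963/22147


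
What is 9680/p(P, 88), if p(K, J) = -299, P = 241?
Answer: -9680/299 ≈ -32.375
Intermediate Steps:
9680/p(P, 88) = 9680/(-299) = 9680*(-1/299) = -9680/299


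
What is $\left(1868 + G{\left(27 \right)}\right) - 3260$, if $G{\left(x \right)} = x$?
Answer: $-1365$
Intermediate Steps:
$\left(1868 + G{\left(27 \right)}\right) - 3260 = \left(1868 + 27\right) - 3260 = 1895 - 3260 = -1365$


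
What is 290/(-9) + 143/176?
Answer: -4523/144 ≈ -31.410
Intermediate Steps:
290/(-9) + 143/176 = 290*(-⅑) + 143*(1/176) = -290/9 + 13/16 = -4523/144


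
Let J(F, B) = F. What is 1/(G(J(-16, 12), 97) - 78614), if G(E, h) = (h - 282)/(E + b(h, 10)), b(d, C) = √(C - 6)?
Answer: -14/1100411 ≈ -1.2723e-5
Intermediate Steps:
b(d, C) = √(-6 + C)
G(E, h) = (-282 + h)/(2 + E) (G(E, h) = (h - 282)/(E + √(-6 + 10)) = (-282 + h)/(E + √4) = (-282 + h)/(E + 2) = (-282 + h)/(2 + E))
1/(G(J(-16, 12), 97) - 78614) = 1/((-282 + 97)/(2 - 16) - 78614) = 1/(-185/(-14) - 78614) = 1/(-1/14*(-185) - 78614) = 1/(185/14 - 78614) = 1/(-1100411/14) = -14/1100411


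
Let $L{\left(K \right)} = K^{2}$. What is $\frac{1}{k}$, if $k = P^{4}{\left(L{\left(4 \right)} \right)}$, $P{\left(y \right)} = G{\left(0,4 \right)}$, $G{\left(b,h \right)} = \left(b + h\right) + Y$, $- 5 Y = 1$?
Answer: $\frac{625}{130321} \approx 0.0047958$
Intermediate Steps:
$Y = - \frac{1}{5}$ ($Y = \left(- \frac{1}{5}\right) 1 = - \frac{1}{5} \approx -0.2$)
$G{\left(b,h \right)} = - \frac{1}{5} + b + h$ ($G{\left(b,h \right)} = \left(b + h\right) - \frac{1}{5} = - \frac{1}{5} + b + h$)
$P{\left(y \right)} = \frac{19}{5}$ ($P{\left(y \right)} = - \frac{1}{5} + 0 + 4 = \frac{19}{5}$)
$k = \frac{130321}{625}$ ($k = \left(\frac{19}{5}\right)^{4} = \frac{130321}{625} \approx 208.51$)
$\frac{1}{k} = \frac{1}{\frac{130321}{625}} = \frac{625}{130321}$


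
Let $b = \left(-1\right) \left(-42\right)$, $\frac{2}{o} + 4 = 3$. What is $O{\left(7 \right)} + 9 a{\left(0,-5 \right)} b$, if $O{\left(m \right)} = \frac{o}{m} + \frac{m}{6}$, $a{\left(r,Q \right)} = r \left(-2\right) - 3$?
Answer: $- \frac{47591}{42} \approx -1133.1$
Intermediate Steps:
$o = -2$ ($o = \frac{2}{-4 + 3} = \frac{2}{-1} = 2 \left(-1\right) = -2$)
$a{\left(r,Q \right)} = -3 - 2 r$ ($a{\left(r,Q \right)} = - 2 r - 3 = -3 - 2 r$)
$b = 42$
$O{\left(m \right)} = - \frac{2}{m} + \frac{m}{6}$
$O{\left(7 \right)} + 9 a{\left(0,-5 \right)} b = \left(- \frac{2}{7} + \frac{1}{6} \cdot 7\right) + 9 \left(-3 - 0\right) 42 = \left(\left(-2\right) \frac{1}{7} + \frac{7}{6}\right) + 9 \left(-3 + 0\right) 42 = \left(- \frac{2}{7} + \frac{7}{6}\right) + 9 \left(-3\right) 42 = \frac{37}{42} - 1134 = - \frac{47591}{42}$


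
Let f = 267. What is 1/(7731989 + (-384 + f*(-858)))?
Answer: 1/7502519 ≈ 1.3329e-7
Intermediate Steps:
1/(7731989 + (-384 + f*(-858))) = 1/(7731989 + (-384 + 267*(-858))) = 1/(7731989 + (-384 - 229086)) = 1/(7731989 - 229470) = 1/7502519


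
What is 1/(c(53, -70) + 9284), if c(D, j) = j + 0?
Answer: 1/9214 ≈ 0.00010853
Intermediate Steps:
c(D, j) = j
1/(c(53, -70) + 9284) = 1/(-70 + 9284) = 1/9214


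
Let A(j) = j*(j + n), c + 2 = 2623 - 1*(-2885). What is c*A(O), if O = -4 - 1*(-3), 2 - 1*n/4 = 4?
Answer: 49554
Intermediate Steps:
n = -8 (n = 8 - 4*4 = 8 - 16 = -8)
c = 5506 (c = -2 + (2623 - 1*(-2885)) = -2 + (2623 + 2885) = -2 + 5508 = 5506)
O = -1 (O = -4 + 3 = -1)
A(j) = j*(-8 + j) (A(j) = j*(j - 8) = j*(-8 + j))
c*A(O) = 5506*(-(-8 - 1)) = 5506*(-1*(-9)) = 5506*9 = 49554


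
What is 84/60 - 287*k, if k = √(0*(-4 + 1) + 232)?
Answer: 7/5 - 574*√58 ≈ -4370.1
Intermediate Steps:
k = 2*√58 (k = √(0*(-3) + 232) = √(0 + 232) = √232 = 2*√58 ≈ 15.232)
84/60 - 287*k = 84/60 - 574*√58 = 84*(1/60) - 574*√58 = 7/5 - 574*√58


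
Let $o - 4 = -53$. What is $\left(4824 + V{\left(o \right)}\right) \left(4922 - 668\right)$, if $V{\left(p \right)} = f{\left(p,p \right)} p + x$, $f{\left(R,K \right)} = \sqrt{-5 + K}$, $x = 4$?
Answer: $20538312 - 625338 i \sqrt{6} \approx 2.0538 \cdot 10^{7} - 1.5318 \cdot 10^{6} i$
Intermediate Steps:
$o = -49$ ($o = 4 - 53 = -49$)
$V{\left(p \right)} = 4 + p \sqrt{-5 + p}$ ($V{\left(p \right)} = \sqrt{-5 + p} p + 4 = p \sqrt{-5 + p} + 4 = 4 + p \sqrt{-5 + p}$)
$\left(4824 + V{\left(o \right)}\right) \left(4922 - 668\right) = \left(4824 + \left(4 - 49 \sqrt{-5 - 49}\right)\right) \left(4922 - 668\right) = \left(4824 + \left(4 - 49 \sqrt{-54}\right)\right) 4254 = \left(4824 + \left(4 - 49 \cdot 3 i \sqrt{6}\right)\right) 4254 = \left(4824 + \left(4 - 147 i \sqrt{6}\right)\right) 4254 = \left(4828 - 147 i \sqrt{6}\right) 4254 = 20538312 - 625338 i \sqrt{6}$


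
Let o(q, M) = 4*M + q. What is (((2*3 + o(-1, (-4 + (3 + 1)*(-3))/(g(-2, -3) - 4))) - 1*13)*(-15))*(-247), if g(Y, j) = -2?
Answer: 9880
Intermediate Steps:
o(q, M) = q + 4*M
(((2*3 + o(-1, (-4 + (3 + 1)*(-3))/(g(-2, -3) - 4))) - 1*13)*(-15))*(-247) = (((2*3 + (-1 + 4*((-4 + (3 + 1)*(-3))/(-2 - 4)))) - 1*13)*(-15))*(-247) = (((6 + (-1 + 4*((-4 + 4*(-3))/(-6)))) - 13)*(-15))*(-247) = (((6 + (-1 + 4*((-4 - 12)*(-1/6)))) - 13)*(-15))*(-247) = (((6 + (-1 + 4*(-16*(-1/6)))) - 13)*(-15))*(-247) = (((6 + (-1 + 4*(8/3))) - 13)*(-15))*(-247) = (((6 + (-1 + 32/3)) - 13)*(-15))*(-247) = (((6 + 29/3) - 13)*(-15))*(-247) = ((47/3 - 13)*(-15))*(-247) = ((8/3)*(-15))*(-247) = -40*(-247) = 9880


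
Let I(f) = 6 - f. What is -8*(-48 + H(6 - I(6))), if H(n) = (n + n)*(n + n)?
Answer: -768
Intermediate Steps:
H(n) = 4*n**2 (H(n) = (2*n)*(2*n) = 4*n**2)
-8*(-48 + H(6 - I(6))) = -8*(-48 + 4*(6 - (6 - 1*6))**2) = -8*(-48 + 4*(6 - (6 - 6))**2) = -8*(-48 + 4*(6 - 1*0)**2) = -8*(-48 + 4*(6 + 0)**2) = -8*(-48 + 4*6**2) = -8*(-48 + 4*36) = -8*(-48 + 144) = -8*96 = -768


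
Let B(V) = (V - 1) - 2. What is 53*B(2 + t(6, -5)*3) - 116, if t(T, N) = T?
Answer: 785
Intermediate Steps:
B(V) = -3 + V (B(V) = (-1 + V) - 2 = -3 + V)
53*B(2 + t(6, -5)*3) - 116 = 53*(-3 + (2 + 6*3)) - 116 = 53*(-3 + (2 + 18)) - 116 = 53*(-3 + 20) - 116 = 53*17 - 116 = 901 - 116 = 785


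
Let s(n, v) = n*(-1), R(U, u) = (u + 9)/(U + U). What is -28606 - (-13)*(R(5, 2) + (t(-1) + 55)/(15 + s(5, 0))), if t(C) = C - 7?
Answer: -142653/5 ≈ -28531.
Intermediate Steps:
R(U, u) = (9 + u)/(2*U) (R(U, u) = (9 + u)/((2*U)) = (9 + u)*(1/(2*U)) = (9 + u)/(2*U))
s(n, v) = -n
t(C) = -7 + C
-28606 - (-13)*(R(5, 2) + (t(-1) + 55)/(15 + s(5, 0))) = -28606 - (-13)*((½)*(9 + 2)/5 + ((-7 - 1) + 55)/(15 - 1*5)) = -28606 - (-13)*((½)*(⅕)*11 + (-8 + 55)/(15 - 5)) = -28606 - (-13)*(11/10 + 47/10) = -28606 - (-13)*29/5 = -28606 - 1*(-377/5) = -28606 + 377/5 = -142653/5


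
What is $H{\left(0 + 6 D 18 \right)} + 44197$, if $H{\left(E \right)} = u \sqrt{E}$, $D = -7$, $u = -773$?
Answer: $44197 - 4638 i \sqrt{21} \approx 44197.0 - 21254.0 i$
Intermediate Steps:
$H{\left(E \right)} = - 773 \sqrt{E}$
$H{\left(0 + 6 D 18 \right)} + 44197 = - 773 \sqrt{0 + 6 \left(-7\right) 18} + 44197 = - 773 \sqrt{0 - 756} + 44197 = - 773 \sqrt{-756} + 44197 = - 773 \cdot 6 i \sqrt{21} + 44197 = - 4638 i \sqrt{21} + 44197 = 44197 - 4638 i \sqrt{21}$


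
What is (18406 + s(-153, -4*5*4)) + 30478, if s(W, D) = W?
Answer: 48731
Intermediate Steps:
(18406 + s(-153, -4*5*4)) + 30478 = (18406 - 153) + 30478 = 18253 + 30478 = 48731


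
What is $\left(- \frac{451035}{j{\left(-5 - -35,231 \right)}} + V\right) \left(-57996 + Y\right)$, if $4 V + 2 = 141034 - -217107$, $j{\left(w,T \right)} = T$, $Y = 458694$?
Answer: $\frac{5404478987727}{154} \approx 3.5094 \cdot 10^{10}$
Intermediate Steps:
$V = \frac{358139}{4}$ ($V = - \frac{1}{2} + \frac{141034 - -217107}{4} = - \frac{1}{2} + \frac{141034 + 217107}{4} = - \frac{1}{2} + \frac{1}{4} \cdot 358141 = - \frac{1}{2} + \frac{358141}{4} = \frac{358139}{4} \approx 89535.0$)
$\left(- \frac{451035}{j{\left(-5 - -35,231 \right)}} + V\right) \left(-57996 + Y\right) = \left(- \frac{451035}{231} + \frac{358139}{4}\right) \left(-57996 + 458694\right) = \left(\left(-451035\right) \frac{1}{231} + \frac{358139}{4}\right) 400698 = \left(- \frac{150345}{77} + \frac{358139}{4}\right) 400698 = \frac{26975323}{308} \cdot 400698 = \frac{5404478987727}{154}$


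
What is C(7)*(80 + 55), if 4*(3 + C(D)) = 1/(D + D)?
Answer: -22545/56 ≈ -402.59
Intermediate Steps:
C(D) = -3 + 1/(8*D) (C(D) = -3 + 1/(4*(D + D)) = -3 + 1/(4*((2*D))) = -3 + (1/(2*D))/4 = -3 + 1/(8*D))
C(7)*(80 + 55) = (-3 + (⅛)/7)*(80 + 55) = (-3 + (⅛)*(⅐))*135 = (-3 + 1/56)*135 = -167/56*135 = -22545/56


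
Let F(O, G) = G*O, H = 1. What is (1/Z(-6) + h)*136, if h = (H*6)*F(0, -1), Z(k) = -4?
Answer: -34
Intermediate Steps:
h = 0 (h = (1*6)*(-1*0) = 6*0 = 0)
(1/Z(-6) + h)*136 = (1/(-4) + 0)*136 = (-1/4 + 0)*136 = -1/4*136 = -34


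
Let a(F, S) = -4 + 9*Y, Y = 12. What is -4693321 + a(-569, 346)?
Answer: -4693217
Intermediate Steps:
a(F, S) = 104 (a(F, S) = -4 + 9*12 = -4 + 108 = 104)
-4693321 + a(-569, 346) = -4693321 + 104 = -4693217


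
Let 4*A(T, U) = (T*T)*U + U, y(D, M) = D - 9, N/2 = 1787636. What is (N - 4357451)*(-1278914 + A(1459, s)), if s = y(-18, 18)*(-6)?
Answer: -66432579828553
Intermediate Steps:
N = 3575272 (N = 2*1787636 = 3575272)
y(D, M) = -9 + D
s = 162 (s = (-9 - 18)*(-6) = -27*(-6) = 162)
A(T, U) = U/4 + U*T²/4 (A(T, U) = ((T*T)*U + U)/4 = (T²*U + U)/4 = (U*T² + U)/4 = (U + U*T²)/4 = U/4 + U*T²/4)
(N - 4357451)*(-1278914 + A(1459, s)) = (3575272 - 4357451)*(-1278914 + (¼)*162*(1 + 1459²)) = -782179*(-1278914 + (¼)*162*(1 + 2128681)) = -782179*(-1278914 + (¼)*162*2128682) = -782179*(-1278914 + 86211621) = -782179*84932707 = -66432579828553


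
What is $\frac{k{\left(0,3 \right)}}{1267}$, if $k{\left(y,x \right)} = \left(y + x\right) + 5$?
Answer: $\frac{8}{1267} \approx 0.0063141$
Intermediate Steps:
$k{\left(y,x \right)} = 5 + x + y$ ($k{\left(y,x \right)} = \left(x + y\right) + 5 = 5 + x + y$)
$\frac{k{\left(0,3 \right)}}{1267} = \frac{5 + 3 + 0}{1267} = \frac{1}{1267} \cdot 8 = \frac{8}{1267}$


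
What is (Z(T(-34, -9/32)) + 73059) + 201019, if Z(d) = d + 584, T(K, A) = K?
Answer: 274628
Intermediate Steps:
Z(d) = 584 + d
(Z(T(-34, -9/32)) + 73059) + 201019 = ((584 - 34) + 73059) + 201019 = (550 + 73059) + 201019 = 73609 + 201019 = 274628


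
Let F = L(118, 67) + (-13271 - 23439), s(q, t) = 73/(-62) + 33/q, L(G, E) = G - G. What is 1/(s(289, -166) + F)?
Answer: -17918/657788831 ≈ -2.7240e-5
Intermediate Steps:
L(G, E) = 0
s(q, t) = -73/62 + 33/q (s(q, t) = 73*(-1/62) + 33/q = -73/62 + 33/q)
F = -36710 (F = 0 + (-13271 - 23439) = 0 - 36710 = -36710)
1/(s(289, -166) + F) = 1/((-73/62 + 33/289) - 36710) = 1/(-19051/17918 - 36710) = 1/(-657788831/17918) = -17918/657788831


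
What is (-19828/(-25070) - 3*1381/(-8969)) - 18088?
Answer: -2033428143349/112426415 ≈ -18087.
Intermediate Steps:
(-19828/(-25070) - 3*1381/(-8969)) - 18088 = (-19828*(-1/25070) - 4143*(-1/8969)) - 18088 = (9914/12535 + 4143/8969) - 18088 = 140851171/112426415 - 18088 = -2033428143349/112426415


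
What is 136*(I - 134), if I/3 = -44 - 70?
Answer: -64736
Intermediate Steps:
I = -342 (I = 3*(-44 - 70) = 3*(-114) = -342)
136*(I - 134) = 136*(-342 - 134) = 136*(-476) = -64736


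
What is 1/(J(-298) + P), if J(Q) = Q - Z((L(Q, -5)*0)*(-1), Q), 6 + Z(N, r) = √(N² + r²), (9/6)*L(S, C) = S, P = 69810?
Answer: 1/69220 ≈ 1.4447e-5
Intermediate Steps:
L(S, C) = 2*S/3
Z(N, r) = -6 + √(N² + r²)
J(Q) = 6 + Q - √(Q²) (J(Q) = Q - (-6 + √((((2*Q/3)*0)*(-1))² + Q²)) = Q - (-6 + √((0*(-1))² + Q²)) = Q - (-6 + √(0² + Q²)) = Q - (-6 + √(0 + Q²)) = Q - (-6 + √(Q²)) = Q + (6 - √(Q²)) = 6 + Q - √(Q²))
1/(J(-298) + P) = 1/((6 - 298 - √((-298)²)) + 69810) = 1/((6 - 298 - √88804) + 69810) = 1/((6 - 298 - 1*298) + 69810) = 1/((6 - 298 - 298) + 69810) = 1/(-590 + 69810) = 1/69220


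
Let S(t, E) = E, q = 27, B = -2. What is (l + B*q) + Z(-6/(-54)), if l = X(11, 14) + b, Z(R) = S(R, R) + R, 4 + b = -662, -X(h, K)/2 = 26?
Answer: -6946/9 ≈ -771.78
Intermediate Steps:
X(h, K) = -52 (X(h, K) = -2*26 = -52)
b = -666 (b = -4 - 662 = -666)
Z(R) = 2*R (Z(R) = R + R = 2*R)
l = -718 (l = -52 - 666 = -718)
(l + B*q) + Z(-6/(-54)) = (-718 - 2*27) + 2*(-6/(-54)) = (-718 - 54) + 2*(-6*(-1/54)) = -772 + 2*(⅑) = -772 + 2/9 = -6946/9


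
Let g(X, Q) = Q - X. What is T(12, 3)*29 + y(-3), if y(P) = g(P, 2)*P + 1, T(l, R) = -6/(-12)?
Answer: ½ ≈ 0.50000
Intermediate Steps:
T(l, R) = ½ (T(l, R) = -6*(-1/12) = ½)
y(P) = 1 + P*(2 - P) (y(P) = (2 - P)*P + 1 = P*(2 - P) + 1 = 1 + P*(2 - P))
T(12, 3)*29 + y(-3) = (½)*29 + (1 - 1*(-3)*(-2 - 3)) = 29/2 + (1 - 1*(-3)*(-5)) = 29/2 + (1 - 15) = 29/2 - 14 = ½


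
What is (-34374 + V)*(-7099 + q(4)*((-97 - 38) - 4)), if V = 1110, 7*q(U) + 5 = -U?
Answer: 230196384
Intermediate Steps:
q(U) = -5/7 - U/7 (q(U) = -5/7 + (-U)/7 = -5/7 - U/7)
(-34374 + V)*(-7099 + q(4)*((-97 - 38) - 4)) = (-34374 + 1110)*(-7099 + (-5/7 - ⅐*4)*((-97 - 38) - 4)) = -33264*(-7099 + (-5/7 - 4/7)*(-135 - 4)) = -33264*(-7099 - 9/7*(-139)) = -33264*(-7099 + 1251/7) = -33264*(-48442/7) = 230196384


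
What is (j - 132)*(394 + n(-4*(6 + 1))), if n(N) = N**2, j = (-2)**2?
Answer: -150784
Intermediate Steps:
j = 4
(j - 132)*(394 + n(-4*(6 + 1))) = (4 - 132)*(394 + (-4*(6 + 1))**2) = -128*(394 + (-4*7)**2) = -128*(394 + (-28)**2) = -128*(394 + 784) = -128*1178 = -150784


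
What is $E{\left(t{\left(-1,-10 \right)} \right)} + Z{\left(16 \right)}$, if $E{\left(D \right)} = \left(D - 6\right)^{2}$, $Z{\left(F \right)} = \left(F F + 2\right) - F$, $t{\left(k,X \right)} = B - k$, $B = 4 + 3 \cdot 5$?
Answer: $438$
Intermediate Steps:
$B = 19$ ($B = 4 + 15 = 19$)
$t{\left(k,X \right)} = 19 - k$
$Z{\left(F \right)} = 2 + F^{2} - F$ ($Z{\left(F \right)} = \left(F^{2} + 2\right) - F = \left(2 + F^{2}\right) - F = 2 + F^{2} - F$)
$E{\left(D \right)} = \left(-6 + D\right)^{2}$
$E{\left(t{\left(-1,-10 \right)} \right)} + Z{\left(16 \right)} = \left(-6 + \left(19 - -1\right)\right)^{2} + \left(2 + 16^{2} - 16\right) = \left(-6 + \left(19 + 1\right)\right)^{2} + \left(2 + 256 - 16\right) = \left(-6 + 20\right)^{2} + 242 = 14^{2} + 242 = 196 + 242 = 438$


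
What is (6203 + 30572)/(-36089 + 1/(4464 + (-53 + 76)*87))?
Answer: -237750375/233315384 ≈ -1.0190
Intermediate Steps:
(6203 + 30572)/(-36089 + 1/(4464 + (-53 + 76)*87)) = 36775/(-36089 + 1/(4464 + 23*87)) = 36775/(-36089 + 1/(4464 + 2001)) = 36775/(-36089 + 1/6465) = 36775/(-233315384/6465) = 36775*(-6465/233315384) = -237750375/233315384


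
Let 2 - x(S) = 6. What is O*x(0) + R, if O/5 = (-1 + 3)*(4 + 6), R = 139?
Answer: -261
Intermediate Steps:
x(S) = -4 (x(S) = 2 - 1*6 = 2 - 6 = -4)
O = 100 (O = 5*((-1 + 3)*(4 + 6)) = 5*(2*10) = 5*20 = 100)
O*x(0) + R = 100*(-4) + 139 = -400 + 139 = -261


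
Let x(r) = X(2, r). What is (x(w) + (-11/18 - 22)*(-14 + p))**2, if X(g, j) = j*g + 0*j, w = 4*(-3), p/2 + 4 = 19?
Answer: 12054784/81 ≈ 1.4882e+5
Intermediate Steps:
p = 30 (p = -8 + 2*19 = -8 + 38 = 30)
w = -12
X(g, j) = g*j (X(g, j) = g*j + 0 = g*j)
x(r) = 2*r
(x(w) + (-11/18 - 22)*(-14 + p))**2 = (2*(-12) + (-11/18 - 22)*(-14 + 30))**2 = (-24 + (-11*1/18 - 22)*16)**2 = (-24 + (-11/18 - 22)*16)**2 = (-24 - 407/18*16)**2 = (-24 - 3256/9)**2 = (-3472/9)**2 = 12054784/81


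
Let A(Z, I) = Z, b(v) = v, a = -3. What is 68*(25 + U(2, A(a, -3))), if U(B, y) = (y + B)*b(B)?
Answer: 1564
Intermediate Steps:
U(B, y) = B*(B + y) (U(B, y) = (y + B)*B = (B + y)*B = B*(B + y))
68*(25 + U(2, A(a, -3))) = 68*(25 + 2*(2 - 3)) = 68*(25 + 2*(-1)) = 68*(25 - 2) = 68*23 = 1564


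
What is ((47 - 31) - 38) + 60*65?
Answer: 3878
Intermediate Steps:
((47 - 31) - 38) + 60*65 = (16 - 38) + 3900 = -22 + 3900 = 3878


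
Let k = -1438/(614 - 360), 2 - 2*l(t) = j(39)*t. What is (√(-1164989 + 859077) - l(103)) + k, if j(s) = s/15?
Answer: 161593/1270 + 2*I*√76478 ≈ 127.24 + 553.09*I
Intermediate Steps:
j(s) = s/15 (j(s) = s*(1/15) = s/15)
l(t) = 1 - 13*t/10 (l(t) = 1 - (1/15)*39*t/2 = 1 - 13*t/10)
k = -719/127 (k = -1438/254 = -1438*1/254 = -719/127 ≈ -5.6614)
(√(-1164989 + 859077) - l(103)) + k = (√(-1164989 + 859077) - (1 - 13/10*103)) - 719/127 = (√(-305912) - (1 - 1339/10)) - 719/127 = (2*I*√76478 - 1*(-1329/10)) - 719/127 = (2*I*√76478 + 1329/10) - 719/127 = (1329/10 + 2*I*√76478) - 719/127 = 161593/1270 + 2*I*√76478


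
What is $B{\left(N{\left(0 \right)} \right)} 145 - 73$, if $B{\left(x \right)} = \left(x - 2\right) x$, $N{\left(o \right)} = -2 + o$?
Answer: $1087$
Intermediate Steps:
$B{\left(x \right)} = x \left(-2 + x\right)$ ($B{\left(x \right)} = \left(-2 + x\right) x = x \left(-2 + x\right)$)
$B{\left(N{\left(0 \right)} \right)} 145 - 73 = \left(-2 + 0\right) \left(-2 + \left(-2 + 0\right)\right) 145 - 73 = - 2 \left(-2 - 2\right) 145 - 73 = \left(-2\right) \left(-4\right) 145 - 73 = 8 \cdot 145 - 73 = 1160 - 73 = 1087$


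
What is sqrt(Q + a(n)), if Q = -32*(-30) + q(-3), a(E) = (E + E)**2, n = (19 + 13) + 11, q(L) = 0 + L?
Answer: sqrt(8353) ≈ 91.395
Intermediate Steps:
q(L) = L
n = 43 (n = 32 + 11 = 43)
a(E) = 4*E**2 (a(E) = (2*E)**2 = 4*E**2)
Q = 957 (Q = -32*(-30) - 3 = 960 - 3 = 957)
sqrt(Q + a(n)) = sqrt(957 + 4*43**2) = sqrt(957 + 4*1849) = sqrt(957 + 7396) = sqrt(8353)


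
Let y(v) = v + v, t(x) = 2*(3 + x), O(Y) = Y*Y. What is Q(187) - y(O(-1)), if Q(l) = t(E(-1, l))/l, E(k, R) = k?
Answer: -370/187 ≈ -1.9786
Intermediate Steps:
O(Y) = Y²
t(x) = 6 + 2*x
y(v) = 2*v
Q(l) = 4/l (Q(l) = (6 + 2*(-1))/l = (6 - 2)/l = 4/l)
Q(187) - y(O(-1)) = 4/187 - 2*(-1)² = 4*(1/187) - 2 = 4/187 - 1*2 = 4/187 - 2 = -370/187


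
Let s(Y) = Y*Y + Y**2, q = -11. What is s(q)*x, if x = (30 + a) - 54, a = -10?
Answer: -8228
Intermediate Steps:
x = -34 (x = (30 - 10) - 54 = 20 - 54 = -34)
s(Y) = 2*Y**2 (s(Y) = Y**2 + Y**2 = 2*Y**2)
s(q)*x = (2*(-11)**2)*(-34) = (2*121)*(-34) = 242*(-34) = -8228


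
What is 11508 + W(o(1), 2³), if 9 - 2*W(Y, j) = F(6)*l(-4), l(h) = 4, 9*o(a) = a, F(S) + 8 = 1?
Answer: 23053/2 ≈ 11527.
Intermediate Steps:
F(S) = -7 (F(S) = -8 + 1 = -7)
o(a) = a/9
W(Y, j) = 37/2 (W(Y, j) = 9/2 - (-7)*4/2 = 9/2 - ½*(-28) = 9/2 + 14 = 37/2)
11508 + W(o(1), 2³) = 11508 + 37/2 = 23053/2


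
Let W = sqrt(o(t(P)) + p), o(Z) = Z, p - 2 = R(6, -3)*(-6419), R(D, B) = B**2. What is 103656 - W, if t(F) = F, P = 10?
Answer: 103656 - I*sqrt(57759) ≈ 1.0366e+5 - 240.33*I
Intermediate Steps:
p = -57769 (p = 2 + (-3)**2*(-6419) = 2 + 9*(-6419) = 2 - 57771 = -57769)
W = I*sqrt(57759) (W = sqrt(10 - 57769) = sqrt(-57759) = I*sqrt(57759) ≈ 240.33*I)
103656 - W = 103656 - I*sqrt(57759)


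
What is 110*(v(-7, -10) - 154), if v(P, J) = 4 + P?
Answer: -17270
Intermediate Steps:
110*(v(-7, -10) - 154) = 110*((4 - 7) - 154) = 110*(-3 - 154) = 110*(-157) = -17270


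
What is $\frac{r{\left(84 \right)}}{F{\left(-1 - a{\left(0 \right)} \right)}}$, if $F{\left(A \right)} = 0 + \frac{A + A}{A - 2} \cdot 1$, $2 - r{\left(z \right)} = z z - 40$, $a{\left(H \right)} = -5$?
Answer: $- \frac{3507}{2} \approx -1753.5$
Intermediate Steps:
$r{\left(z \right)} = 42 - z^{2}$ ($r{\left(z \right)} = 2 - \left(z z - 40\right) = 2 - \left(z^{2} - 40\right) = 2 - \left(-40 + z^{2}\right) = 42 - z^{2}$)
$F{\left(A \right)} = \frac{2 A}{-2 + A}$ ($F{\left(A \right)} = 0 + \frac{2 A}{-2 + A} 1 = 0 + \frac{2 A}{-2 + A} = \frac{2 A}{-2 + A}$)
$\frac{r{\left(84 \right)}}{F{\left(-1 - a{\left(0 \right)} \right)}} = \frac{42 - 84^{2}}{2 \left(-1 - -5\right) \frac{1}{-2 - -4}} = \frac{42 - 7056}{2 \left(-1 + 5\right) \frac{1}{-2 + \left(-1 + 5\right)}} = \frac{42 - 7056}{2 \cdot 4 \frac{1}{-2 + 4}} = - \frac{7014}{2 \cdot 4 \cdot \frac{1}{2}} = - \frac{7014}{4} = \left(-7014\right) \frac{1}{4} = - \frac{3507}{2}$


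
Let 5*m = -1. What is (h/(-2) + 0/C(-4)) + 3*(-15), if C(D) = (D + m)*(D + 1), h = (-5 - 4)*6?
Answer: -18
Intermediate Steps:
m = -⅕ (m = (⅕)*(-1) = -⅕ ≈ -0.20000)
h = -54 (h = -9*6 = -54)
C(D) = (1 + D)*(-⅕ + D) (C(D) = (D - ⅕)*(D + 1) = (-⅕ + D)*(1 + D) = (1 + D)*(-⅕ + D))
(h/(-2) + 0/C(-4)) + 3*(-15) = (-54/(-2) + 0/(-⅕ + (-4)² + (⅘)*(-4))) + 3*(-15) = (-54*(-½) + 0/(-⅕ + 16 - 16/5)) - 45 = (27 + 0/(63/5)) - 45 = (27 + 0*(5/63)) - 45 = (27 + 0) - 45 = 27 - 45 = -18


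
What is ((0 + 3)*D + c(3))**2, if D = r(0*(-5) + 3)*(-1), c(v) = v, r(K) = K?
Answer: 36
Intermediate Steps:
D = -3 (D = (0*(-5) + 3)*(-1) = (0 + 3)*(-1) = 3*(-1) = -3)
((0 + 3)*D + c(3))**2 = ((0 + 3)*(-3) + 3)**2 = (3*(-3) + 3)**2 = (-9 + 3)**2 = (-6)**2 = 36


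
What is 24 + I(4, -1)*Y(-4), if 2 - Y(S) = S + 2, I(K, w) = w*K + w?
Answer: 4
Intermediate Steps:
I(K, w) = w + K*w (I(K, w) = K*w + w = w + K*w)
Y(S) = -S (Y(S) = 2 - (S + 2) = 2 - (2 + S) = 2 + (-2 - S) = -S)
24 + I(4, -1)*Y(-4) = 24 + (-(1 + 4))*(-1*(-4)) = 24 - 1*5*4 = 24 - 5*4 = 24 - 20 = 4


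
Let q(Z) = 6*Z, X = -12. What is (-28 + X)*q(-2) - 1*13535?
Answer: -13055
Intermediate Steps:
(-28 + X)*q(-2) - 1*13535 = (-28 - 12)*(6*(-2)) - 1*13535 = -40*(-12) - 13535 = 480 - 13535 = -13055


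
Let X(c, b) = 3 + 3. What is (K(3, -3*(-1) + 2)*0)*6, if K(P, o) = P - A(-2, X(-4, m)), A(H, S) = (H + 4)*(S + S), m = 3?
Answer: 0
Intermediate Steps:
X(c, b) = 6
A(H, S) = 2*S*(4 + H) (A(H, S) = (4 + H)*(2*S) = 2*S*(4 + H))
K(P, o) = -24 + P (K(P, o) = P - 2*6*(4 - 2) = P - 2*6*2 = P - 1*24 = P - 24 = -24 + P)
(K(3, -3*(-1) + 2)*0)*6 = ((-24 + 3)*0)*6 = -21*0*6 = 0*6 = 0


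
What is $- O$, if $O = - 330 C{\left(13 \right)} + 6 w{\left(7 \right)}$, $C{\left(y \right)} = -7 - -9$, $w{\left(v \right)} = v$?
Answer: $618$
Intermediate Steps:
$C{\left(y \right)} = 2$ ($C{\left(y \right)} = -7 + 9 = 2$)
$O = -618$ ($O = \left(-330\right) 2 + 6 \cdot 7 = -660 + 42 = -618$)
$- O = \left(-1\right) \left(-618\right) = 618$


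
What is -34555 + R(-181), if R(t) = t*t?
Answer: -1794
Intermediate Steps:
R(t) = t²
-34555 + R(-181) = -34555 + (-181)² = -34555 + 32761 = -1794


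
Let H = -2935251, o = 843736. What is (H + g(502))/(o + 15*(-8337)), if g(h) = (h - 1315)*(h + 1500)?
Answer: -4562877/718681 ≈ -6.3490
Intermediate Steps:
g(h) = (-1315 + h)*(1500 + h)
(H + g(502))/(o + 15*(-8337)) = (-2935251 + (-1972500 + 502² + 185*502))/(843736 + 15*(-8337)) = (-2935251 + (-1972500 + 252004 + 92870))/(843736 - 125055) = (-2935251 - 1627626)/718681 = -4562877*1/718681 = -4562877/718681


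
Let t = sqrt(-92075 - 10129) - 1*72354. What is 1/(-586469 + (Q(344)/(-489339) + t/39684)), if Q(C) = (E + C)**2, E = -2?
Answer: -37920985454042317334643/22239560621867774202499790780 - 9776172054787*I*sqrt(2839)/22239560621867774202499790780 ≈ -1.7051e-6 - 2.3422e-14*I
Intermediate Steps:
Q(C) = (-2 + C)**2
t = -72354 + 6*I*sqrt(2839) (t = sqrt(-102204) - 72354 = 6*I*sqrt(2839) - 72354 = -72354 + 6*I*sqrt(2839) ≈ -72354.0 + 319.69*I)
1/(-586469 + (Q(344)/(-489339) + t/39684)) = 1/(-586469 + ((-2 + 344)**2/(-489339) + (-72354 + 6*I*sqrt(2839))/39684)) = 1/(-586469 + (342**2*(-1/489339) + (-72354 + 6*I*sqrt(2839))*(1/39684))) = 1/(-586469 + (116964*(-1/489339) + (-12059/6614 + I*sqrt(2839)/6614))) = 1/(-586469 + (-12996/54371 + (-12059/6614 + I*sqrt(2839)/6614))) = 1/(-586469 + (-741615433/359609794 + I*sqrt(2839)/6614)) = 1/(-210900737892819/359609794 + I*sqrt(2839)/6614)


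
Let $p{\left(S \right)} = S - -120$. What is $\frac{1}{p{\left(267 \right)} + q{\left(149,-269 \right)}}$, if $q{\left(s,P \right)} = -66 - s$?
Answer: $\frac{1}{172} \approx 0.005814$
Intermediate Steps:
$p{\left(S \right)} = 120 + S$ ($p{\left(S \right)} = S + 120 = 120 + S$)
$\frac{1}{p{\left(267 \right)} + q{\left(149,-269 \right)}} = \frac{1}{\left(120 + 267\right) - 215} = \frac{1}{387 - 215} = \frac{1}{172}$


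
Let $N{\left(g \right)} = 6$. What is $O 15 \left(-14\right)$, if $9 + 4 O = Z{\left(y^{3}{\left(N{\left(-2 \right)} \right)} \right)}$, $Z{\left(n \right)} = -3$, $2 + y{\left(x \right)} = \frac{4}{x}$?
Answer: $630$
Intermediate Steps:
$y{\left(x \right)} = -2 + \frac{4}{x}$
$O = -3$ ($O = - \frac{9}{4} + \frac{1}{4} \left(-3\right) = - \frac{9}{4} - \frac{3}{4} = -3$)
$O 15 \left(-14\right) = \left(-3\right) 15 \left(-14\right) = \left(-45\right) \left(-14\right) = 630$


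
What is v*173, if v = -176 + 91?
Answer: -14705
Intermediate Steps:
v = -85
v*173 = -85*173 = -14705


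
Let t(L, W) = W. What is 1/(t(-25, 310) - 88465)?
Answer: -1/88155 ≈ -1.1344e-5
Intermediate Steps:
1/(t(-25, 310) - 88465) = 1/(310 - 88465) = 1/(-88155) = -1/88155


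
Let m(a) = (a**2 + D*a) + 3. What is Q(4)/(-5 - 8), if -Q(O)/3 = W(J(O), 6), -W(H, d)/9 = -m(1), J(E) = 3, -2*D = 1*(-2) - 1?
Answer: 297/26 ≈ 11.423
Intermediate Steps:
D = 3/2 (D = -(1*(-2) - 1)/2 = -(-2 - 1)/2 = -1/2*(-3) = 3/2 ≈ 1.5000)
m(a) = 3 + a**2 + 3*a/2 (m(a) = (a**2 + 3*a/2) + 3 = 3 + a**2 + 3*a/2)
W(H, d) = 99/2 (W(H, d) = -(-9)*(3 + 1**2 + (3/2)*1) = -(-9)*(3 + 1 + 3/2) = -(-9)*11/2 = -9*(-11/2) = 99/2)
Q(O) = -297/2 (Q(O) = -3*99/2 = -297/2)
Q(4)/(-5 - 8) = -297/(2*(-5 - 8)) = -297/2/(-13) = -297/2*(-1/13) = 297/26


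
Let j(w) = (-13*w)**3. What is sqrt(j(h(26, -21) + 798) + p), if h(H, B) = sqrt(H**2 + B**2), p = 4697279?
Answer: sqrt(-1122318889651 - 4199629213*sqrt(1117)) ≈ 1.1237e+6*I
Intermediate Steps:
h(H, B) = sqrt(B**2 + H**2)
j(w) = -2197*w**3
sqrt(j(h(26, -21) + 798) + p) = sqrt(-2197*(sqrt((-21)**2 + 26**2) + 798)**3 + 4697279) = sqrt(-2197*(sqrt(441 + 676) + 798)**3 + 4697279) = sqrt(-2197*(sqrt(1117) + 798)**3 + 4697279) = sqrt(-2197*(798 + sqrt(1117))**3 + 4697279) = sqrt(4697279 - 2197*(798 + sqrt(1117))**3)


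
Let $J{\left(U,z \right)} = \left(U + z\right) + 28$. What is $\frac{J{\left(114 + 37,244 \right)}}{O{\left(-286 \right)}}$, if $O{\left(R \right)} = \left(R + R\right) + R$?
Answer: $- \frac{141}{286} \approx -0.49301$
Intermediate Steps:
$O{\left(R \right)} = 3 R$ ($O{\left(R \right)} = 2 R + R = 3 R$)
$J{\left(U,z \right)} = 28 + U + z$
$\frac{J{\left(114 + 37,244 \right)}}{O{\left(-286 \right)}} = \frac{28 + \left(114 + 37\right) + 244}{3 \left(-286\right)} = \frac{28 + 151 + 244}{-858} = 423 \left(- \frac{1}{858}\right) = - \frac{141}{286}$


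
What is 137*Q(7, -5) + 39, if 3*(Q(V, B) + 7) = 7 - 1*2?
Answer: -2075/3 ≈ -691.67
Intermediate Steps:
Q(V, B) = -16/3 (Q(V, B) = -7 + (7 - 1*2)/3 = -7 + (7 - 2)/3 = -7 + (⅓)*5 = -7 + 5/3 = -16/3)
137*Q(7, -5) + 39 = 137*(-16/3) + 39 = -2192/3 + 39 = -2075/3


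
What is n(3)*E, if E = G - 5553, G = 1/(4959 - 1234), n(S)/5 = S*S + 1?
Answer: -41369848/149 ≈ -2.7765e+5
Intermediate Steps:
n(S) = 5 + 5*S² (n(S) = 5*(S*S + 1) = 5*(S² + 1) = 5*(1 + S²) = 5 + 5*S²)
G = 1/3725 ≈ 0.00026846
E = -20684924/3725 (E = 1/3725 - 5553 = -20684924/3725 ≈ -5553.0)
n(3)*E = (5 + 5*3²)*(-20684924/3725) = (5 + 5*9)*(-20684924/3725) = (5 + 45)*(-20684924/3725) = 50*(-20684924/3725) = -41369848/149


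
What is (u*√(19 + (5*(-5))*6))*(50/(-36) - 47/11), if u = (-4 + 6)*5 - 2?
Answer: -4484*I*√131/99 ≈ -518.4*I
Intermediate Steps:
u = 8 (u = 2*5 - 2 = 10 - 2 = 8)
(u*√(19 + (5*(-5))*6))*(50/(-36) - 47/11) = (8*√(19 + (5*(-5))*6))*(50/(-36) - 47/11) = (8*√(19 - 25*6))*(50*(-1/36) - 47*1/11) = (8*√(19 - 150))*(-25/18 - 47/11) = (8*√(-131))*(-1121/198) = (8*(I*√131))*(-1121/198) = (8*I*√131)*(-1121/198) = -4484*I*√131/99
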